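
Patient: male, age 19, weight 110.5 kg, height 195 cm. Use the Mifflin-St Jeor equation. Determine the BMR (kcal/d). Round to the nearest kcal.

2234 kcal/d

Mifflin-St Jeor (male): BMR = 10(110.5) + 6.25(195) − 5(19) + 5 = 1105 + 1218.75 − 95 + 5 = 2233.75 kcal/day.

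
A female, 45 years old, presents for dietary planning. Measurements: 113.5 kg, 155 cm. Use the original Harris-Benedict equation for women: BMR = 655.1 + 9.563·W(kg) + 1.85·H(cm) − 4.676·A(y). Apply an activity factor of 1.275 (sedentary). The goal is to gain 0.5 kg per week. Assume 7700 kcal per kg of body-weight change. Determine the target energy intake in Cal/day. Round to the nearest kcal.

Harris-Benedict: BMR = 655.1 + 9.563(113.5) + 1.85(155) − 4.676(45) = 1816.8305 kcal/day.
TEE = 1816.8305 × 1.275 = 2316.4589 kcal/day.
Required daily surplus = 0.5 × 7700 ÷ 7 = 550 kcal/day.
Target intake = 2316.4589 + 550 = 2866.4589 kcal/day.

2866 Cal/day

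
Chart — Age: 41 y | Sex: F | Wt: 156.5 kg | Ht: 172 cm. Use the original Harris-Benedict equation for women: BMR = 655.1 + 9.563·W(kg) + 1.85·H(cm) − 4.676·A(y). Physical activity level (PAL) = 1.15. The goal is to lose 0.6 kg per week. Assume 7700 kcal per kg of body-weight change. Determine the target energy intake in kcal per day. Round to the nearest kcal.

Harris-Benedict: BMR = 655.1 + 9.563(156.5) + 1.85(172) − 4.676(41) = 2278.1935 kcal/day.
TEE = 2278.1935 × 1.15 = 2619.9225 kcal/day.
Required daily deficit = 0.6 × 7700 ÷ 7 = 660 kcal/day.
Target intake = 2619.9225 − 660 = 1959.9225 kcal/day.

1960 kcal per day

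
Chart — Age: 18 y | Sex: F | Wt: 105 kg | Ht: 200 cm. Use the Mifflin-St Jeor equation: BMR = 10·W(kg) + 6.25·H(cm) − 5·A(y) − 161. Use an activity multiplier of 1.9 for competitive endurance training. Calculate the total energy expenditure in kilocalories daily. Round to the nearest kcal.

Mifflin-St Jeor (female): BMR = 10(105) + 6.25(200) − 5(18) − 161 = 1050 + 1250 − 90 − 161 = 2049 kcal/day.
TEE = BMR × activity factor = 2049 × 1.9 = 3893.1 kcal/day.

3893 kilocalories daily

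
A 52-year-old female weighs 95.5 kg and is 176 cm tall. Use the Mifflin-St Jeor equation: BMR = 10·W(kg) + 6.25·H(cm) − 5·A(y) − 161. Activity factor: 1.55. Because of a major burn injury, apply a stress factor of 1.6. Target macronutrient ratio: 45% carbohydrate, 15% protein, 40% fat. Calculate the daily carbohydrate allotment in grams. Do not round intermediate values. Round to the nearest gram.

456 g/day

Mifflin-St Jeor (female): BMR = 10(95.5) + 6.25(176) − 5(52) − 161 = 955 + 1100 − 260 − 161 = 1634 kcal/day.
TEE = 1634 × 1.55 = 2532.7 kcal/day.
With stress factor 1.6: 2532.7 × 1.6 = 4052.32 kcal/day.
Carbohydrate energy = 45% × 4052.32 = 1823.544 kcal.
Carbohydrate = 1823.544 ÷ 4 kcal/g = 455.886 g.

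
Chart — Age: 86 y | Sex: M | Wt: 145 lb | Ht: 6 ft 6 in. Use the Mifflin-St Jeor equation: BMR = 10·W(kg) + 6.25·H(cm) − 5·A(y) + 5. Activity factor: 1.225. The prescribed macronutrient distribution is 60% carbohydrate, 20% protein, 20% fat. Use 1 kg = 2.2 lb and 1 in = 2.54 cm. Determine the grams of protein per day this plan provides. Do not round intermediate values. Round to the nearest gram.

90 g/day

Convert to metric: weight = 145 ÷ 2.2 = 65.9091 kg; height = (6×12 + 6) × 2.54 = 78 × 2.54 = 198.12 cm.
Mifflin-St Jeor (male): BMR = 10(65.9091) + 6.25(198.12) − 5(86) + 5 = 659.0909 + 1238.25 − 430 + 5 = 1472.3409 kcal/day.
TEE = 1472.3409 × 1.225 = 1803.6176 kcal/day.
Protein energy = 20% × 1803.6176 = 360.7235 kcal.
Protein = 360.7235 ÷ 4 kcal/g = 90.1809 g.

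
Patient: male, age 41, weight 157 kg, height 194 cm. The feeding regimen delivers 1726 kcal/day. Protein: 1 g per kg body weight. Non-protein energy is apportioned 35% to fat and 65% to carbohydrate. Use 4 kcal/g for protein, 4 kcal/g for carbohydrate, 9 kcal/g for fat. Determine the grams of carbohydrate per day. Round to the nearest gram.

178 g/day

Protein = 1 × 157 = 157 g → 157 × 4 = 628 kcal.
Non-protein calories = 1726 − 628 = 1098 kcal.
Fat: 35% × 1098 = 384.3 kcal; carbohydrate: 713.7 kcal.
Carbohydrate: 713.7 kcal ÷ 4 kcal/g = 178.425 g.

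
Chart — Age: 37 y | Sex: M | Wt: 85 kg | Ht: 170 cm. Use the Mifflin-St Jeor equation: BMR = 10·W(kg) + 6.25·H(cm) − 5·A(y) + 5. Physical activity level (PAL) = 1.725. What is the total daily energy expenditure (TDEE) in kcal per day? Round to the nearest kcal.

Mifflin-St Jeor (male): BMR = 10(85) + 6.25(170) − 5(37) + 5 = 850 + 1062.5 − 185 + 5 = 1732.5 kcal/day.
TEE = BMR × activity factor = 1732.5 × 1.725 = 2988.5625 kcal/day.

2989 kcal per day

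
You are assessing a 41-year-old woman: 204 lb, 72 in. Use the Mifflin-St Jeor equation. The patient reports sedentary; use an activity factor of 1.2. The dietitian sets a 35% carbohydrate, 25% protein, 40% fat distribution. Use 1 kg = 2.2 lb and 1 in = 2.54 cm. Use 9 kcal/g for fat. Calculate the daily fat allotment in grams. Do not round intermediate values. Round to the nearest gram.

Convert to metric: weight = 204 ÷ 2.2 = 92.7273 kg; height = 72 × 2.54 = 182.88 cm.
Mifflin-St Jeor (female): BMR = 10(92.7273) + 6.25(182.88) − 5(41) − 161 = 927.2727 + 1143 − 205 − 161 = 1704.2727 kcal/day.
TEE = 1704.2727 × 1.2 = 2045.1273 kcal/day.
Fat energy = 40% × 2045.1273 = 818.0509 kcal.
Fat = 818.0509 ÷ 9 kcal/g = 90.8945 g.

91 g/day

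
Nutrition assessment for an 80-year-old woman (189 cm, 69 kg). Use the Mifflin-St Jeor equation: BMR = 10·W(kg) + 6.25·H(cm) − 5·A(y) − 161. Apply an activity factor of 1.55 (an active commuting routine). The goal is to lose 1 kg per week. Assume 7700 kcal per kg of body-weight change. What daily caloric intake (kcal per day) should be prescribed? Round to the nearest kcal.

931 kcal per day

Mifflin-St Jeor (female): BMR = 10(69) + 6.25(189) − 5(80) − 161 = 690 + 1181.25 − 400 − 161 = 1310.25 kcal/day.
TEE = 1310.25 × 1.55 = 2030.8875 kcal/day.
Required daily deficit = 1 × 7700 ÷ 7 = 1100 kcal/day.
Target intake = 2030.8875 − 1100 = 930.8875 kcal/day.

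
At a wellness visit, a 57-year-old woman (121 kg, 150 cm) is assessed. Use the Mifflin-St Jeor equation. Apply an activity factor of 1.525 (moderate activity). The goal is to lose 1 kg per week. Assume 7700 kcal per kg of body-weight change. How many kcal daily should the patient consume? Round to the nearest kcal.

1495 kcal daily

Mifflin-St Jeor (female): BMR = 10(121) + 6.25(150) − 5(57) − 161 = 1210 + 937.5 − 285 − 161 = 1701.5 kcal/day.
TEE = 1701.5 × 1.525 = 2594.7875 kcal/day.
Required daily deficit = 1 × 7700 ÷ 7 = 1100 kcal/day.
Target intake = 2594.7875 − 1100 = 1494.7875 kcal/day.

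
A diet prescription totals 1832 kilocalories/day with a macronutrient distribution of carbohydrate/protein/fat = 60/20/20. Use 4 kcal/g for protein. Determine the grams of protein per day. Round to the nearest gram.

Protein energy = 20% × 1832 = 366.4 kcal.
At 4 kcal/g: 366.4 ÷ 4 = 91.6 g.

92 g/day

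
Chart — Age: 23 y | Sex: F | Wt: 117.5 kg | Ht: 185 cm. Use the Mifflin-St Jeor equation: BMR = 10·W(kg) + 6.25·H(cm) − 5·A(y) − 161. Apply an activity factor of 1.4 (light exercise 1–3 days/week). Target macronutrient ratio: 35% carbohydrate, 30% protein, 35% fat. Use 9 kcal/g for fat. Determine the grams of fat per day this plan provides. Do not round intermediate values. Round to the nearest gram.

112 g/day

Mifflin-St Jeor (female): BMR = 10(117.5) + 6.25(185) − 5(23) − 161 = 1175 + 1156.25 − 115 − 161 = 2055.25 kcal/day.
TEE = 2055.25 × 1.4 = 2877.35 kcal/day.
Fat energy = 35% × 2877.35 = 1007.0725 kcal.
Fat = 1007.0725 ÷ 9 kcal/g = 111.8969 g.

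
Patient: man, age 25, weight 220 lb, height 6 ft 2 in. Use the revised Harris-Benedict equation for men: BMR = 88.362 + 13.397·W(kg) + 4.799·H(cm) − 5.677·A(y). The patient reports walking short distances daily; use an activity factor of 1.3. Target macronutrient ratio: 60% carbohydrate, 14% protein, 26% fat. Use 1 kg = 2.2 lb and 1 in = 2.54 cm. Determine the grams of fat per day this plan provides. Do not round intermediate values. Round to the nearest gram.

82 g/day

Convert to metric: weight = 220 ÷ 2.2 = 100 kg; height = (6×12 + 2) × 2.54 = 74 × 2.54 = 187.96 cm.
Harris-Benedict: BMR = 88.362 + 13.397(100) + 4.799(187.96) − 5.677(25) = 2188.157 kcal/day.
TEE = 2188.157 × 1.3 = 2844.6042 kcal/day.
Fat energy = 26% × 2844.6042 = 739.5971 kcal.
Fat = 739.5971 ÷ 9 kcal/g = 82.1775 g.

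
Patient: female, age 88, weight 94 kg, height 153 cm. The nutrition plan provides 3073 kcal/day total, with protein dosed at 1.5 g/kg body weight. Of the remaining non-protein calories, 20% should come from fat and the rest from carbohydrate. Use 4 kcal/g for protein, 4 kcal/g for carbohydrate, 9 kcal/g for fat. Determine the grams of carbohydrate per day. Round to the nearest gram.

502 g/day

Protein = 1.5 × 94 = 141 g → 141 × 4 = 564 kcal.
Non-protein calories = 3073 − 564 = 2509 kcal.
Fat: 20% × 2509 = 501.8 kcal; carbohydrate: 2007.2 kcal.
Carbohydrate: 2007.2 kcal ÷ 4 kcal/g = 501.8 g.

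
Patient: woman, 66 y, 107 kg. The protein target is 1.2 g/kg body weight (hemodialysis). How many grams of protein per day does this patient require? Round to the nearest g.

128 g/day

Protein = 1.2 g/kg × 107 kg = 128.4 g/day.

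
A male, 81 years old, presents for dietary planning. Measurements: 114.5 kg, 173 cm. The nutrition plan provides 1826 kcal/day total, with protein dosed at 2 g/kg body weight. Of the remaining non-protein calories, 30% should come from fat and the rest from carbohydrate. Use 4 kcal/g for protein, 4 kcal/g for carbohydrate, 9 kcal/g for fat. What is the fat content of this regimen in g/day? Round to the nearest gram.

Protein = 2 × 114.5 = 229 g → 229 × 4 = 916 kcal.
Non-protein calories = 1826 − 916 = 910 kcal.
Fat: 30% × 910 = 273 kcal; carbohydrate: 637 kcal.
Fat: 273 kcal ÷ 9 kcal/g = 30.3333 g.

30 g/day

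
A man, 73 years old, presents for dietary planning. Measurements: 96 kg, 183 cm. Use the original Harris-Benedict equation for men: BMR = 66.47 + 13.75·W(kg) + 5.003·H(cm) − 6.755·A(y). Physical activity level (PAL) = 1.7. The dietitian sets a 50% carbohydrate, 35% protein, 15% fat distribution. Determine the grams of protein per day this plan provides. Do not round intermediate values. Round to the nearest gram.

Harris-Benedict: BMR = 66.47 + 13.75(96) + 5.003(183) − 6.755(73) = 1808.904 kcal/day.
TEE = 1808.904 × 1.7 = 3075.1368 kcal/day.
Protein energy = 35% × 3075.1368 = 1076.2979 kcal.
Protein = 1076.2979 ÷ 4 kcal/g = 269.0745 g.

269 g/day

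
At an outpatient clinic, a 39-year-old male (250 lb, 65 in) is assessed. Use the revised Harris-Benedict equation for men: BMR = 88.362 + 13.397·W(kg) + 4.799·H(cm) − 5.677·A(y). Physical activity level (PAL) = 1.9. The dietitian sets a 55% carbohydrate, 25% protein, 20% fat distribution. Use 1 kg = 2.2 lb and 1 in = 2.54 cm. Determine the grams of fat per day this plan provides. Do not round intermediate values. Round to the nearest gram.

92 g/day

Convert to metric: weight = 250 ÷ 2.2 = 113.6364 kg; height = 65 × 2.54 = 165.1 cm.
Harris-Benedict: BMR = 88.362 + 13.397(113.6364) + 4.799(165.1) − 5.677(39) = 2181.6603 kcal/day.
TEE = 2181.6603 × 1.9 = 4145.1545 kcal/day.
Fat energy = 20% × 4145.1545 = 829.0309 kcal.
Fat = 829.0309 ÷ 9 kcal/g = 92.1145 g.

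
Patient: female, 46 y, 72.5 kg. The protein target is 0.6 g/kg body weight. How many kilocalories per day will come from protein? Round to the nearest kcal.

Protein = 0.6 g/kg × 72.5 kg = 43.5 g/day.
Protein energy = 43.5 g × 4 kcal/g = 174 kcal/day.

174 kcal/day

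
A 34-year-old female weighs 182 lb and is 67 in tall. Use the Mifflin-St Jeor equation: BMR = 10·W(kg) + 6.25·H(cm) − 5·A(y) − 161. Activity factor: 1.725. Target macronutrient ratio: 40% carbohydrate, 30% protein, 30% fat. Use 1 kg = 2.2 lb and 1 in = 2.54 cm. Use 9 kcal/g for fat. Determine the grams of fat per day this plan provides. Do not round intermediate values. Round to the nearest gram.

Convert to metric: weight = 182 ÷ 2.2 = 82.7273 kg; height = 67 × 2.54 = 170.18 cm.
Mifflin-St Jeor (female): BMR = 10(82.7273) + 6.25(170.18) − 5(34) − 161 = 827.2727 + 1063.625 − 170 − 161 = 1559.8977 kcal/day.
TEE = 1559.8977 × 1.725 = 2690.8236 kcal/day.
Fat energy = 30% × 2690.8236 = 807.2471 kcal.
Fat = 807.2471 ÷ 9 kcal/g = 89.6941 g.

90 g/day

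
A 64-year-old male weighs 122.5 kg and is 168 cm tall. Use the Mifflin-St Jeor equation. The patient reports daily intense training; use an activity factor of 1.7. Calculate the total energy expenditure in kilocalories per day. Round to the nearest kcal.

3332 kilocalories per day

Mifflin-St Jeor (male): BMR = 10(122.5) + 6.25(168) − 5(64) + 5 = 1225 + 1050 − 320 + 5 = 1960 kcal/day.
TEE = BMR × activity factor = 1960 × 1.7 = 3332 kcal/day.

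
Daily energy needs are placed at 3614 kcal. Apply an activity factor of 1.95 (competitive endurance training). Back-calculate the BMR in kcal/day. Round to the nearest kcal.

BMR = TEE ÷ activity factor = 3614 ÷ 1.95 = 1853.3333 kcal/day.

1853 kcal/day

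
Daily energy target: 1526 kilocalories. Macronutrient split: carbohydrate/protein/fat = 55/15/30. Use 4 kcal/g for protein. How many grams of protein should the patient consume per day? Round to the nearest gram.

57 g/day

Protein energy = 15% × 1526 = 228.9 kcal.
At 4 kcal/g: 228.9 ÷ 4 = 57.225 g.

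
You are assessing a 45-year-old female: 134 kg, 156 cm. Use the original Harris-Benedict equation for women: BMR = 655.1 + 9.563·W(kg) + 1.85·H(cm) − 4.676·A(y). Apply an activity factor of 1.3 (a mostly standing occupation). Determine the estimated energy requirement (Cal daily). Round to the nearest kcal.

Harris-Benedict: BMR = 655.1 + 9.563(134) + 1.85(156) − 4.676(45) = 2014.722 kcal/day.
TEE = BMR × activity factor = 2014.722 × 1.3 = 2619.1386 kcal/day.

2619 Cal daily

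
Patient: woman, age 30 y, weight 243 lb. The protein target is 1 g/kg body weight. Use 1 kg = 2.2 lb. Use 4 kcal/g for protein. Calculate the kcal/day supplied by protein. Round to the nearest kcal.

Weight in kg = 243 ÷ 2.2 = 110.4545 kg.
Protein = 1 g/kg × 110.4545 kg = 110.4545 g/day.
Protein energy = 110.4545 g × 4 kcal/g = 441.8182 kcal/day.

442 kcal/day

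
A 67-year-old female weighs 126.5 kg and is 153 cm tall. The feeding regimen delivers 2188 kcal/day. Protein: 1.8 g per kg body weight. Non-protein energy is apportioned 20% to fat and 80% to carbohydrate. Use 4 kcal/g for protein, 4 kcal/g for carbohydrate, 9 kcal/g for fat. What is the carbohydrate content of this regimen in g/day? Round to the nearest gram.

Protein = 1.8 × 126.5 = 227.7 g → 227.7 × 4 = 910.8 kcal.
Non-protein calories = 2188 − 910.8 = 1277.2 kcal.
Fat: 20% × 1277.2 = 255.44 kcal; carbohydrate: 1021.76 kcal.
Carbohydrate: 1021.76 kcal ÷ 4 kcal/g = 255.44 g.

255 g/day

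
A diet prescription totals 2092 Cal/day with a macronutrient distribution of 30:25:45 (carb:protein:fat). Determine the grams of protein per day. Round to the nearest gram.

Protein energy = 25% × 2092 = 523 kcal.
At 4 kcal/g: 523 ÷ 4 = 130.75 g.

131 g/day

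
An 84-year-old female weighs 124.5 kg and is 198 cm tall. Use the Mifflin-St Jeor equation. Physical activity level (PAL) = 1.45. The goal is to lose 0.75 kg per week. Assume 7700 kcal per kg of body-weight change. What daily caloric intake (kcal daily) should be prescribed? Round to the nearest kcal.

Mifflin-St Jeor (female): BMR = 10(124.5) + 6.25(198) − 5(84) − 161 = 1245 + 1237.5 − 420 − 161 = 1901.5 kcal/day.
TEE = 1901.5 × 1.45 = 2757.175 kcal/day.
Required daily deficit = 0.75 × 7700 ÷ 7 = 825 kcal/day.
Target intake = 2757.175 − 825 = 1932.175 kcal/day.

1932 kcal daily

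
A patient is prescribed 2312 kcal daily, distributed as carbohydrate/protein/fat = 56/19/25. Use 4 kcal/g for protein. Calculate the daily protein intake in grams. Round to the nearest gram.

Protein energy = 19% × 2312 = 439.28 kcal.
At 4 kcal/g: 439.28 ÷ 4 = 109.82 g.

110 g/day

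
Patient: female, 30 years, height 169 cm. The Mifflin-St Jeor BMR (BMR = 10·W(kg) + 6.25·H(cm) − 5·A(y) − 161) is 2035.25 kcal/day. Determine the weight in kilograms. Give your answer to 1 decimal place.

2035.25 = 10·W + 6.25(169) − 5(30) − 161
10·W = 2035.25 − 745.25 = 1290, so W = 129 kg.

129.0 kg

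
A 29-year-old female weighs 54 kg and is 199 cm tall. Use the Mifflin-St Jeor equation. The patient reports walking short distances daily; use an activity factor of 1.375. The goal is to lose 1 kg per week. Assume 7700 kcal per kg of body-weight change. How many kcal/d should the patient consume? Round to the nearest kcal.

932 kcal/d

Mifflin-St Jeor (female): BMR = 10(54) + 6.25(199) − 5(29) − 161 = 540 + 1243.75 − 145 − 161 = 1477.75 kcal/day.
TEE = 1477.75 × 1.375 = 2031.9063 kcal/day.
Required daily deficit = 1 × 7700 ÷ 7 = 1100 kcal/day.
Target intake = 2031.9063 − 1100 = 931.9063 kcal/day.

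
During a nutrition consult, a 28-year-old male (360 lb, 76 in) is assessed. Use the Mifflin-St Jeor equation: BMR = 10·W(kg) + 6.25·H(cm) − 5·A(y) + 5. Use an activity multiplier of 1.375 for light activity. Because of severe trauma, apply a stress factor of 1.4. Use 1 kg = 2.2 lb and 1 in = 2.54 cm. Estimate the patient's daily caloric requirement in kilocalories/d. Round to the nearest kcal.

5213 kilocalories/d

Convert to metric: weight = 360 ÷ 2.2 = 163.6364 kg; height = 76 × 2.54 = 193.04 cm.
Mifflin-St Jeor (male): BMR = 10(163.6364) + 6.25(193.04) − 5(28) + 5 = 1636.3636 + 1206.5 − 140 + 5 = 2707.8636 kcal/day.
TEE = BMR × activity factor = 2707.8636 × 1.375 = 3723.3125 kcal/day.
Apply stress factor: 3723.3125 × 1.4 = 5212.6375 kcal/day.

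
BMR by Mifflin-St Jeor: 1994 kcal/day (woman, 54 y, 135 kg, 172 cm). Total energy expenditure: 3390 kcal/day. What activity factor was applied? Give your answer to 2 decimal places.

Activity factor = TEE ÷ BMR = 3390 ÷ 1994 = 1.7.

1.70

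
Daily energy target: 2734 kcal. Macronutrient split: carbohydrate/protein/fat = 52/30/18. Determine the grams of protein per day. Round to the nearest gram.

205 g/day

Protein energy = 30% × 2734 = 820.2 kcal.
At 4 kcal/g: 820.2 ÷ 4 = 205.05 g.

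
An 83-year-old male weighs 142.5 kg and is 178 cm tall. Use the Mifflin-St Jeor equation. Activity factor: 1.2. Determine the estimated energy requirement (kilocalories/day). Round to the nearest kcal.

Mifflin-St Jeor (male): BMR = 10(142.5) + 6.25(178) − 5(83) + 5 = 1425 + 1112.5 − 415 + 5 = 2127.5 kcal/day.
TEE = BMR × activity factor = 2127.5 × 1.2 = 2553 kcal/day.

2553 kilocalories/day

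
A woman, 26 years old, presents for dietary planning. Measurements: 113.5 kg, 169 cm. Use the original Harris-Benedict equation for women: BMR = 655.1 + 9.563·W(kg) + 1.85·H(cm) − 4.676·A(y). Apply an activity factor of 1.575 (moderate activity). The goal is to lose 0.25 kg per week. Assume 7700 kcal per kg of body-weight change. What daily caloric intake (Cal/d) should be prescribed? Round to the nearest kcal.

2767 Cal/d

Harris-Benedict: BMR = 655.1 + 9.563(113.5) + 1.85(169) − 4.676(26) = 1931.5745 kcal/day.
TEE = 1931.5745 × 1.575 = 3042.2298 kcal/day.
Required daily deficit = 0.25 × 7700 ÷ 7 = 275 kcal/day.
Target intake = 3042.2298 − 275 = 2767.2298 kcal/day.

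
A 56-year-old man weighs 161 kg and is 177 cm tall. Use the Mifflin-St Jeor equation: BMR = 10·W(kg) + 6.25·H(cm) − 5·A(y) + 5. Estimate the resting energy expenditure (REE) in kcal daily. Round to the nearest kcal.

Mifflin-St Jeor (male): BMR = 10(161) + 6.25(177) − 5(56) + 5 = 1610 + 1106.25 − 280 + 5 = 2441.25 kcal/day.

2441 kcal daily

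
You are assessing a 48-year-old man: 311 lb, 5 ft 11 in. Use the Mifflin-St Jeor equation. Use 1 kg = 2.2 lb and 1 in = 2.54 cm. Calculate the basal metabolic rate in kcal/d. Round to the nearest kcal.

Convert to metric: weight = 311 ÷ 2.2 = 141.3636 kg; height = (5×12 + 11) × 2.54 = 71 × 2.54 = 180.34 cm.
Mifflin-St Jeor (male): BMR = 10(141.3636) + 6.25(180.34) − 5(48) + 5 = 1413.6364 + 1127.125 − 240 + 5 = 2305.7614 kcal/day.

2306 kcal/d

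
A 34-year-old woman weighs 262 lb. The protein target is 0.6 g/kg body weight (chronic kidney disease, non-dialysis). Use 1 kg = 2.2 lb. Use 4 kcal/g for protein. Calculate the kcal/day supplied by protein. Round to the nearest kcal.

286 kcal/day

Weight in kg = 262 ÷ 2.2 = 119.0909 kg.
Protein = 0.6 g/kg × 119.0909 kg = 71.4545 g/day.
Protein energy = 71.4545 g × 4 kcal/g = 285.8182 kcal/day.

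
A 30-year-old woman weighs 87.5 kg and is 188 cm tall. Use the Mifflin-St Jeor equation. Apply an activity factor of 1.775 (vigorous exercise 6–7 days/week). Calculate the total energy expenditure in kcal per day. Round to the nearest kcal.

3087 kcal per day

Mifflin-St Jeor (female): BMR = 10(87.5) + 6.25(188) − 5(30) − 161 = 875 + 1175 − 150 − 161 = 1739 kcal/day.
TEE = BMR × activity factor = 1739 × 1.775 = 3086.725 kcal/day.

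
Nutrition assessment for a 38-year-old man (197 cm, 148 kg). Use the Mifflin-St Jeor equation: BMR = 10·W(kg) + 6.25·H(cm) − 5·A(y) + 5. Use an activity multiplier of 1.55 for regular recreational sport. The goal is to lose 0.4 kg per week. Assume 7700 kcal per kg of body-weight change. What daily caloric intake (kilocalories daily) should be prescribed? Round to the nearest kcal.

Mifflin-St Jeor (male): BMR = 10(148) + 6.25(197) − 5(38) + 5 = 1480 + 1231.25 − 190 + 5 = 2526.25 kcal/day.
TEE = 2526.25 × 1.55 = 3915.6875 kcal/day.
Required daily deficit = 0.4 × 7700 ÷ 7 = 440 kcal/day.
Target intake = 3915.6875 − 440 = 3475.6875 kcal/day.

3476 kilocalories daily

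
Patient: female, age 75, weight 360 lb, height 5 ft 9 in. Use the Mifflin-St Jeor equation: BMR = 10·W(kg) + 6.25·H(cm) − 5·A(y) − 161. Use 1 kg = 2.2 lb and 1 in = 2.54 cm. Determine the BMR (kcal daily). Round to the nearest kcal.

Convert to metric: weight = 360 ÷ 2.2 = 163.6364 kg; height = (5×12 + 9) × 2.54 = 69 × 2.54 = 175.26 cm.
Mifflin-St Jeor (female): BMR = 10(163.6364) + 6.25(175.26) − 5(75) − 161 = 1636.3636 + 1095.375 − 375 − 161 = 2195.7386 kcal/day.

2196 kcal daily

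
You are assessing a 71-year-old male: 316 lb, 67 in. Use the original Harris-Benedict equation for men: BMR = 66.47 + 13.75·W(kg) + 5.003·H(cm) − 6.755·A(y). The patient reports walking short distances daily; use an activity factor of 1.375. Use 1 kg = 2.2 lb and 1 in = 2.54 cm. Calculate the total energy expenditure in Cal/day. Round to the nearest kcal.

Convert to metric: weight = 316 ÷ 2.2 = 143.6364 kg; height = 67 × 2.54 = 170.18 cm.
Harris-Benedict: BMR = 66.47 + 13.75(143.6364) + 5.003(170.18) − 6.755(71) = 2413.2755 kcal/day.
TEE = BMR × activity factor = 2413.2755 × 1.375 = 3318.2539 kcal/day.

3318 Cal/day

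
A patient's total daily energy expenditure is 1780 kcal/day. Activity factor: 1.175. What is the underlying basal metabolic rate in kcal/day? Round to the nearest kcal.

1515 kcal/day

BMR = TEE ÷ activity factor = 1780 ÷ 1.175 = 1514.8936 kcal/day.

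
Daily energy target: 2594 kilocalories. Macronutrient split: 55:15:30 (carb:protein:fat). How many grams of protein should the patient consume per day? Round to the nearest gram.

Protein energy = 15% × 2594 = 389.1 kcal.
At 4 kcal/g: 389.1 ÷ 4 = 97.275 g.

97 g/day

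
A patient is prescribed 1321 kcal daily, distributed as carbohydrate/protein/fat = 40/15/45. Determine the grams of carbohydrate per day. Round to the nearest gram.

Carbohydrate energy = 40% × 1321 = 528.4 kcal.
At 4 kcal/g: 528.4 ÷ 4 = 132.1 g.

132 g/day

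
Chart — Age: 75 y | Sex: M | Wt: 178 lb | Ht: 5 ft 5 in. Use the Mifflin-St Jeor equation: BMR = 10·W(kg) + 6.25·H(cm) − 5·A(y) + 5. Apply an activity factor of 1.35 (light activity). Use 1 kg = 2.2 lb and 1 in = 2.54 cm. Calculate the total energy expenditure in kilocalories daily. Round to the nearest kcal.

1986 kilocalories daily

Convert to metric: weight = 178 ÷ 2.2 = 80.9091 kg; height = (5×12 + 5) × 2.54 = 65 × 2.54 = 165.1 cm.
Mifflin-St Jeor (male): BMR = 10(80.9091) + 6.25(165.1) − 5(75) + 5 = 809.0909 + 1031.875 − 375 + 5 = 1470.9659 kcal/day.
TEE = BMR × activity factor = 1470.9659 × 1.35 = 1985.804 kcal/day.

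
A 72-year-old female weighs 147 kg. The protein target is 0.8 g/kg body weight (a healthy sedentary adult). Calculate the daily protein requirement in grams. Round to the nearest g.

118 g/day

Protein = 0.8 g/kg × 147 kg = 117.6 g/day.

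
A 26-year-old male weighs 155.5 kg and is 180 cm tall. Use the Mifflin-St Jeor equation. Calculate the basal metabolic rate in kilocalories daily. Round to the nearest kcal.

2555 kilocalories daily

Mifflin-St Jeor (male): BMR = 10(155.5) + 6.25(180) − 5(26) + 5 = 1555 + 1125 − 130 + 5 = 2555 kcal/day.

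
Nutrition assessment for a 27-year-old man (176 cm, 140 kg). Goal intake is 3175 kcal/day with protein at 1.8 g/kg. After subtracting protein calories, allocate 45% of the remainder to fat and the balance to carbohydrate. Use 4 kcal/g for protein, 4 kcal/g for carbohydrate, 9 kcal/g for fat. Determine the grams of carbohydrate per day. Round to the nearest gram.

298 g/day

Protein = 1.8 × 140 = 252 g → 252 × 4 = 1008 kcal.
Non-protein calories = 3175 − 1008 = 2167 kcal.
Fat: 45% × 2167 = 975.15 kcal; carbohydrate: 1191.85 kcal.
Carbohydrate: 1191.85 kcal ÷ 4 kcal/g = 297.9625 g.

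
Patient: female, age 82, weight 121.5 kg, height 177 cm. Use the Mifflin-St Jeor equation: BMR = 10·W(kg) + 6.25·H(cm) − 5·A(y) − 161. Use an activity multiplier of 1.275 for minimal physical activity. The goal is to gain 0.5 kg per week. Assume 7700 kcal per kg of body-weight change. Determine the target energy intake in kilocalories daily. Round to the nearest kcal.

Mifflin-St Jeor (female): BMR = 10(121.5) + 6.25(177) − 5(82) − 161 = 1215 + 1106.25 − 410 − 161 = 1750.25 kcal/day.
TEE = 1750.25 × 1.275 = 2231.5688 kcal/day.
Required daily surplus = 0.5 × 7700 ÷ 7 = 550 kcal/day.
Target intake = 2231.5688 + 550 = 2781.5688 kcal/day.

2782 kilocalories daily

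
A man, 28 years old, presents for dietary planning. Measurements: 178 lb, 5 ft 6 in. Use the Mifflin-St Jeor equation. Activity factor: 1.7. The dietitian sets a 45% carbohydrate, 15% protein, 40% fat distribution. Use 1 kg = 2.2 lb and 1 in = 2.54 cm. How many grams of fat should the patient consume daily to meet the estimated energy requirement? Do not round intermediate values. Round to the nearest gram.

Convert to metric: weight = 178 ÷ 2.2 = 80.9091 kg; height = (5×12 + 6) × 2.54 = 66 × 2.54 = 167.64 cm.
Mifflin-St Jeor (male): BMR = 10(80.9091) + 6.25(167.64) − 5(28) + 5 = 809.0909 + 1047.75 − 140 + 5 = 1721.8409 kcal/day.
TEE = 1721.8409 × 1.7 = 2927.1295 kcal/day.
Fat energy = 40% × 2927.1295 = 1170.8518 kcal.
Fat = 1170.8518 ÷ 9 kcal/g = 130.0946 g.

130 g/day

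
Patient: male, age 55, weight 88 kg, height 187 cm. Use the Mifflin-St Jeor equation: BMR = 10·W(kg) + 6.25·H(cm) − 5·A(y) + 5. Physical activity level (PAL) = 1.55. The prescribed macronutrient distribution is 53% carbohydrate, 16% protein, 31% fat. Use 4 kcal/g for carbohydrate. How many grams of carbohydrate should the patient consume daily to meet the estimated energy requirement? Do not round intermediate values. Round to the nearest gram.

Mifflin-St Jeor (male): BMR = 10(88) + 6.25(187) − 5(55) + 5 = 880 + 1168.75 − 275 + 5 = 1778.75 kcal/day.
TEE = 1778.75 × 1.55 = 2757.0625 kcal/day.
Carbohydrate energy = 53% × 2757.0625 = 1461.2431 kcal.
Carbohydrate = 1461.2431 ÷ 4 kcal/g = 365.3108 g.

365 g/day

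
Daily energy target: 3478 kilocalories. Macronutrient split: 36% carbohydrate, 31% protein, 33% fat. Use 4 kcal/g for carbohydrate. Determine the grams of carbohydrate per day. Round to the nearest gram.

313 g/day

Carbohydrate energy = 36% × 3478 = 1252.08 kcal.
At 4 kcal/g: 1252.08 ÷ 4 = 313.02 g.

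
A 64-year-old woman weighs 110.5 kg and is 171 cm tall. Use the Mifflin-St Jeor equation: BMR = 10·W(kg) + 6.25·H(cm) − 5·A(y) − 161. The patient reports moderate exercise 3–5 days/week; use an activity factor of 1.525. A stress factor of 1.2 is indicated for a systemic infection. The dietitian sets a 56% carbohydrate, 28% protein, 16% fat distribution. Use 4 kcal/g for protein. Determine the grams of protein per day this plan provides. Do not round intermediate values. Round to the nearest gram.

Mifflin-St Jeor (female): BMR = 10(110.5) + 6.25(171) − 5(64) − 161 = 1105 + 1068.75 − 320 − 161 = 1692.75 kcal/day.
TEE = 1692.75 × 1.525 = 2581.4438 kcal/day.
With stress factor 1.2: 2581.4438 × 1.2 = 3097.7325 kcal/day.
Protein energy = 28% × 3097.7325 = 867.3651 kcal.
Protein = 867.3651 ÷ 4 kcal/g = 216.8413 g.

217 g/day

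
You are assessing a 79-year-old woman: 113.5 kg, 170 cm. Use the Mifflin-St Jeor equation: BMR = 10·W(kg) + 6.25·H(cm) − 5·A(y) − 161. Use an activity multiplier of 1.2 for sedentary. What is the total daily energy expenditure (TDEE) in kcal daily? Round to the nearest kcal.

Mifflin-St Jeor (female): BMR = 10(113.5) + 6.25(170) − 5(79) − 161 = 1135 + 1062.5 − 395 − 161 = 1641.5 kcal/day.
TEE = BMR × activity factor = 1641.5 × 1.2 = 1969.8 kcal/day.

1970 kcal daily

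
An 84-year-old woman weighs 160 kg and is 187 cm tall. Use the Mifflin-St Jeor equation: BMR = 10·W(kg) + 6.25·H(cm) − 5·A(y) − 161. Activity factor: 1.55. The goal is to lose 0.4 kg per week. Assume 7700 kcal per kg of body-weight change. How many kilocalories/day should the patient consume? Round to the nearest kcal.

Mifflin-St Jeor (female): BMR = 10(160) + 6.25(187) − 5(84) − 161 = 1600 + 1168.75 − 420 − 161 = 2187.75 kcal/day.
TEE = 2187.75 × 1.55 = 3391.0125 kcal/day.
Required daily deficit = 0.4 × 7700 ÷ 7 = 440 kcal/day.
Target intake = 3391.0125 − 440 = 2951.0125 kcal/day.

2951 kilocalories/day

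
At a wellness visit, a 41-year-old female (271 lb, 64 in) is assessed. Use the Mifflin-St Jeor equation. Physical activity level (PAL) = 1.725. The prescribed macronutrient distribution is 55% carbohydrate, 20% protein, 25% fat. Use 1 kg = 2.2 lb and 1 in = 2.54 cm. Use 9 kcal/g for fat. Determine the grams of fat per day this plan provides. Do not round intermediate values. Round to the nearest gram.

Convert to metric: weight = 271 ÷ 2.2 = 123.1818 kg; height = 64 × 2.54 = 162.56 cm.
Mifflin-St Jeor (female): BMR = 10(123.1818) + 6.25(162.56) − 5(41) − 161 = 1231.8182 + 1016 − 205 − 161 = 1881.8182 kcal/day.
TEE = 1881.8182 × 1.725 = 3246.1364 kcal/day.
Fat energy = 25% × 3246.1364 = 811.5341 kcal.
Fat = 811.5341 ÷ 9 kcal/g = 90.1705 g.

90 g/day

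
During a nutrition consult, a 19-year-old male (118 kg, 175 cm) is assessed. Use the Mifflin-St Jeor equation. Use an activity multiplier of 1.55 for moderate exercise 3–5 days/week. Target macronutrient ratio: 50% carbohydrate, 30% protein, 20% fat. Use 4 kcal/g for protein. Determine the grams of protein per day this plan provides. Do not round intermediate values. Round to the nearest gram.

Mifflin-St Jeor (male): BMR = 10(118) + 6.25(175) − 5(19) + 5 = 1180 + 1093.75 − 95 + 5 = 2183.75 kcal/day.
TEE = 2183.75 × 1.55 = 3384.8125 kcal/day.
Protein energy = 30% × 3384.8125 = 1015.4438 kcal.
Protein = 1015.4438 ÷ 4 kcal/g = 253.8609 g.

254 g/day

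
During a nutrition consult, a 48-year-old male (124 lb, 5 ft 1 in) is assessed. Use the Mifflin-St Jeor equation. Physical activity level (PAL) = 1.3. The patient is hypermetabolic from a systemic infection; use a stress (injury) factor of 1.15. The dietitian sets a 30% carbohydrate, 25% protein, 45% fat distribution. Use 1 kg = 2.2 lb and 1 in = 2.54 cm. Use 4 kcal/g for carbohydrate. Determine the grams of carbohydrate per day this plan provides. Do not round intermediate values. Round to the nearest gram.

145 g/day

Convert to metric: weight = 124 ÷ 2.2 = 56.3636 kg; height = (5×12 + 1) × 2.54 = 61 × 2.54 = 154.94 cm.
Mifflin-St Jeor (male): BMR = 10(56.3636) + 6.25(154.94) − 5(48) + 5 = 563.6364 + 968.375 − 240 + 5 = 1297.0114 kcal/day.
TEE = 1297.0114 × 1.3 = 1686.1148 kcal/day.
With stress factor 1.15: 1686.1148 × 1.15 = 1939.032 kcal/day.
Carbohydrate energy = 30% × 1939.032 = 581.7096 kcal.
Carbohydrate = 581.7096 ÷ 4 kcal/g = 145.4274 g.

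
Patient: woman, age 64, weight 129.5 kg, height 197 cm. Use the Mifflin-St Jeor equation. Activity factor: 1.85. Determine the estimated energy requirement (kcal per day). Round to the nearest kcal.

3784 kcal per day

Mifflin-St Jeor (female): BMR = 10(129.5) + 6.25(197) − 5(64) − 161 = 1295 + 1231.25 − 320 − 161 = 2045.25 kcal/day.
TEE = BMR × activity factor = 2045.25 × 1.85 = 3783.7125 kcal/day.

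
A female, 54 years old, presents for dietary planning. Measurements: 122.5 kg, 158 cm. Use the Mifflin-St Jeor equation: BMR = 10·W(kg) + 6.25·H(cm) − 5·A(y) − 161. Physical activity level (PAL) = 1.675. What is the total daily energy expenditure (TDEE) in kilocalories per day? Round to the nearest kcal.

Mifflin-St Jeor (female): BMR = 10(122.5) + 6.25(158) − 5(54) − 161 = 1225 + 987.5 − 270 − 161 = 1781.5 kcal/day.
TEE = BMR × activity factor = 1781.5 × 1.675 = 2984.0125 kcal/day.

2984 kilocalories per day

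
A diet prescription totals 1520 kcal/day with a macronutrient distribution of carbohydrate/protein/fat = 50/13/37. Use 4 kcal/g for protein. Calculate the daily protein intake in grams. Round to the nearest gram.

49 g/day

Protein energy = 13% × 1520 = 197.6 kcal.
At 4 kcal/g: 197.6 ÷ 4 = 49.4 g.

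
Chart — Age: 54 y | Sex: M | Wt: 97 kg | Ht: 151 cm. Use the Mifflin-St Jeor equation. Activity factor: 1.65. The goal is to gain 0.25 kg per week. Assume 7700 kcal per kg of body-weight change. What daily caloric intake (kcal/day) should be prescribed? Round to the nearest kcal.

2995 kcal/day

Mifflin-St Jeor (male): BMR = 10(97) + 6.25(151) − 5(54) + 5 = 970 + 943.75 − 270 + 5 = 1648.75 kcal/day.
TEE = 1648.75 × 1.65 = 2720.4375 kcal/day.
Required daily surplus = 0.25 × 7700 ÷ 7 = 275 kcal/day.
Target intake = 2720.4375 + 275 = 2995.4375 kcal/day.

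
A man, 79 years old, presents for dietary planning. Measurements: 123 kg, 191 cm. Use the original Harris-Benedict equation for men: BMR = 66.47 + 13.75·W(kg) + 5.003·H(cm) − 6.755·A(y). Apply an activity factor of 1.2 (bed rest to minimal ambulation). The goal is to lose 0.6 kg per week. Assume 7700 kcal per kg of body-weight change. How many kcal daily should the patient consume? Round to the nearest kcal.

1956 kcal daily

Harris-Benedict: BMR = 66.47 + 13.75(123) + 5.003(191) − 6.755(79) = 2179.648 kcal/day.
TEE = 2179.648 × 1.2 = 2615.5776 kcal/day.
Required daily deficit = 0.6 × 7700 ÷ 7 = 660 kcal/day.
Target intake = 2615.5776 − 660 = 1955.5776 kcal/day.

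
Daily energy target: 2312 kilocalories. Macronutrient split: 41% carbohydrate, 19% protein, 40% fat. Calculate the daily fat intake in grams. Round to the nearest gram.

Fat energy = 40% × 2312 = 924.8 kcal.
At 9 kcal/g: 924.8 ÷ 9 = 102.7556 g.

103 g/day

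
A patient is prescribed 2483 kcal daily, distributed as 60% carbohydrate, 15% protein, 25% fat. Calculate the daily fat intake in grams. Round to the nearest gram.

69 g/day

Fat energy = 25% × 2483 = 620.75 kcal.
At 9 kcal/g: 620.75 ÷ 9 = 68.9722 g.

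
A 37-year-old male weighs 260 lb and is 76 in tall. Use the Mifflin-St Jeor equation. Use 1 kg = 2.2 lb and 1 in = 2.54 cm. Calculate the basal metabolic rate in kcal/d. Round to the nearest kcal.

Convert to metric: weight = 260 ÷ 2.2 = 118.1818 kg; height = 76 × 2.54 = 193.04 cm.
Mifflin-St Jeor (male): BMR = 10(118.1818) + 6.25(193.04) − 5(37) + 5 = 1181.8182 + 1206.5 − 185 + 5 = 2208.3182 kcal/day.

2208 kcal/d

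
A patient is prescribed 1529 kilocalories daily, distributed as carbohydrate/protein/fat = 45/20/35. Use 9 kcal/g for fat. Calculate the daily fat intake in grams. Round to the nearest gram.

59 g/day

Fat energy = 35% × 1529 = 535.15 kcal.
At 9 kcal/g: 535.15 ÷ 9 = 59.4611 g.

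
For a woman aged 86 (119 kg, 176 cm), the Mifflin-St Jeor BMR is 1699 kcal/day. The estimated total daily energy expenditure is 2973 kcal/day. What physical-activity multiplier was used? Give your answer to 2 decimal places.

Activity factor = TEE ÷ BMR = 2973 ÷ 1699 = 1.75.

1.75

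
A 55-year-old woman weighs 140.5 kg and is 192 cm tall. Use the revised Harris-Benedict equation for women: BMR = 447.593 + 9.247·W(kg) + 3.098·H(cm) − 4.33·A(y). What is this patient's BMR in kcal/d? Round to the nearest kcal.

2103 kcal/d

Harris-Benedict: BMR = 447.593 + 9.247(140.5) + 3.098(192) − 4.33(55) = 2103.4625 kcal/day.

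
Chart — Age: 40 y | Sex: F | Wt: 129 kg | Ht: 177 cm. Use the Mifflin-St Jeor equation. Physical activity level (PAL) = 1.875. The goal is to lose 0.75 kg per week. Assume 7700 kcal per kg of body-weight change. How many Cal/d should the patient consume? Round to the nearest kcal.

2991 Cal/d

Mifflin-St Jeor (female): BMR = 10(129) + 6.25(177) − 5(40) − 161 = 1290 + 1106.25 − 200 − 161 = 2035.25 kcal/day.
TEE = 2035.25 × 1.875 = 3816.0938 kcal/day.
Required daily deficit = 0.75 × 7700 ÷ 7 = 825 kcal/day.
Target intake = 3816.0938 − 825 = 2991.0938 kcal/day.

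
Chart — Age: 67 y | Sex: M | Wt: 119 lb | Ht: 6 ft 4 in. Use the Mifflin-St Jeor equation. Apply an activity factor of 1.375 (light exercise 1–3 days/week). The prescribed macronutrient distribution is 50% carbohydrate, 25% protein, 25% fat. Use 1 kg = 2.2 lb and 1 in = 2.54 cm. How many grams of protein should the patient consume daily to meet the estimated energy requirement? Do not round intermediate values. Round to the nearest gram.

122 g/day

Convert to metric: weight = 119 ÷ 2.2 = 54.0909 kg; height = (6×12 + 4) × 2.54 = 76 × 2.54 = 193.04 cm.
Mifflin-St Jeor (male): BMR = 10(54.0909) + 6.25(193.04) − 5(67) + 5 = 540.9091 + 1206.5 − 335 + 5 = 1417.4091 kcal/day.
TEE = 1417.4091 × 1.375 = 1948.9375 kcal/day.
Protein energy = 25% × 1948.9375 = 487.2344 kcal.
Protein = 487.2344 ÷ 4 kcal/g = 121.8086 g.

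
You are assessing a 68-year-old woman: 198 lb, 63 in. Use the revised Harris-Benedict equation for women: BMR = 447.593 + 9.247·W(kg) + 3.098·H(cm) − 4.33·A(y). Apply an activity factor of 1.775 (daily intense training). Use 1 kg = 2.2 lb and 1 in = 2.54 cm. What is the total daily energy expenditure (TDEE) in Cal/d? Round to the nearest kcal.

Convert to metric: weight = 198 ÷ 2.2 = 90 kg; height = 63 × 2.54 = 160.02 cm.
Harris-Benedict: BMR = 447.593 + 9.247(90) + 3.098(160.02) − 4.33(68) = 1481.125 kcal/day.
TEE = BMR × activity factor = 1481.125 × 1.775 = 2628.9968 kcal/day.

2629 Cal/d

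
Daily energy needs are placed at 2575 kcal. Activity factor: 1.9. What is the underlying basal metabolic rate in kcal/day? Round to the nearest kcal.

1355 kcal/day

BMR = TEE ÷ activity factor = 2575 ÷ 1.9 = 1355.2632 kcal/day.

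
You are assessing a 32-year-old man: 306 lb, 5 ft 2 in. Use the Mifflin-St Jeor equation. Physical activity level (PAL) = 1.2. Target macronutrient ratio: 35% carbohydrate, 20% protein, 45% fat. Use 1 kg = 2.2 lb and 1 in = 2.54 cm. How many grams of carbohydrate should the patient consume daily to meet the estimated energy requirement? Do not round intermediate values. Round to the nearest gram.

233 g/day

Convert to metric: weight = 306 ÷ 2.2 = 139.0909 kg; height = (5×12 + 2) × 2.54 = 62 × 2.54 = 157.48 cm.
Mifflin-St Jeor (male): BMR = 10(139.0909) + 6.25(157.48) − 5(32) + 5 = 1390.9091 + 984.25 − 160 + 5 = 2220.1591 kcal/day.
TEE = 2220.1591 × 1.2 = 2664.1909 kcal/day.
Carbohydrate energy = 35% × 2664.1909 = 932.4668 kcal.
Carbohydrate = 932.4668 ÷ 4 kcal/g = 233.1167 g.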